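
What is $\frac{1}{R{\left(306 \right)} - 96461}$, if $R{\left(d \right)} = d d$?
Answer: $- \frac{1}{2825} \approx -0.00035398$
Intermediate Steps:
$R{\left(d \right)} = d^{2}$
$\frac{1}{R{\left(306 \right)} - 96461} = \frac{1}{306^{2} - 96461} = \frac{1}{93636 - 96461} = \frac{1}{-2825} = - \frac{1}{2825}$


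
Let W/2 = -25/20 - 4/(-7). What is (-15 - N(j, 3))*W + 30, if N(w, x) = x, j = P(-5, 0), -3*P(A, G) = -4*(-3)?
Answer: 381/7 ≈ 54.429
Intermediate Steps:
P(A, G) = -4 (P(A, G) = -(-4)*(-3)/3 = -⅓*12 = -4)
j = -4
W = -19/14 (W = 2*(-25/20 - 4/(-7)) = 2*(-25*1/20 - 4*(-⅐)) = 2*(-5/4 + 4/7) = 2*(-19/28) = -19/14 ≈ -1.3571)
(-15 - N(j, 3))*W + 30 = (-15 - 1*3)*(-19/14) + 30 = (-15 - 3)*(-19/14) + 30 = -18*(-19/14) + 30 = 171/7 + 30 = 381/7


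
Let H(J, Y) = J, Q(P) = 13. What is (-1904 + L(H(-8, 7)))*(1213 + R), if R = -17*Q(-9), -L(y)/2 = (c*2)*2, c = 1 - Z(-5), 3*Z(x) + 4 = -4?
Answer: -5753600/3 ≈ -1.9179e+6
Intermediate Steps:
Z(x) = -8/3 (Z(x) = -4/3 + (1/3)*(-4) = -4/3 - 4/3 = -8/3)
c = 11/3 (c = 1 - 1*(-8/3) = 1 + 8/3 = 11/3 ≈ 3.6667)
L(y) = -88/3 (L(y) = -2*(11/3)*2*2 = -44*2/3 = -2*44/3 = -88/3)
R = -221 (R = -17*13 = -221)
(-1904 + L(H(-8, 7)))*(1213 + R) = (-1904 - 88/3)*(1213 - 221) = -5800/3*992 = -5753600/3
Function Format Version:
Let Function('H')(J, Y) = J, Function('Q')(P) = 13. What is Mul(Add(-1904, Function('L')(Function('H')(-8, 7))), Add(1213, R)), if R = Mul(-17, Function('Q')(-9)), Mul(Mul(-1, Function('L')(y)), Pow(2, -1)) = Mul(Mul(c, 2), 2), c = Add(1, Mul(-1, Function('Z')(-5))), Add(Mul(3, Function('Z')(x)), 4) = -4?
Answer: Rational(-5753600, 3) ≈ -1.9179e+6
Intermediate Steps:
Function('Z')(x) = Rational(-8, 3) (Function('Z')(x) = Add(Rational(-4, 3), Mul(Rational(1, 3), -4)) = Add(Rational(-4, 3), Rational(-4, 3)) = Rational(-8, 3))
c = Rational(11, 3) (c = Add(1, Mul(-1, Rational(-8, 3))) = Add(1, Rational(8, 3)) = Rational(11, 3) ≈ 3.6667)
Function('L')(y) = Rational(-88, 3) (Function('L')(y) = Mul(-2, Mul(Mul(Rational(11, 3), 2), 2)) = Mul(-2, Mul(Rational(22, 3), 2)) = Mul(-2, Rational(44, 3)) = Rational(-88, 3))
R = -221 (R = Mul(-17, 13) = -221)
Mul(Add(-1904, Function('L')(Function('H')(-8, 7))), Add(1213, R)) = Mul(Add(-1904, Rational(-88, 3)), Add(1213, -221)) = Mul(Rational(-5800, 3), 992) = Rational(-5753600, 3)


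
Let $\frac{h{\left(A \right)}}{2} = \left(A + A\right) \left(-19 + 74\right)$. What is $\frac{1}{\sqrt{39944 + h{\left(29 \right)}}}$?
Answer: $\frac{\sqrt{11581}}{23162} \approx 0.0046462$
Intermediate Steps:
$h{\left(A \right)} = 220 A$ ($h{\left(A \right)} = 2 \left(A + A\right) \left(-19 + 74\right) = 2 \cdot 2 A 55 = 2 \cdot 110 A = 220 A$)
$\frac{1}{\sqrt{39944 + h{\left(29 \right)}}} = \frac{1}{\sqrt{39944 + 220 \cdot 29}} = \frac{1}{\sqrt{39944 + 6380}} = \frac{1}{\sqrt{46324}} = \frac{1}{2 \sqrt{11581}} = \frac{\sqrt{11581}}{23162}$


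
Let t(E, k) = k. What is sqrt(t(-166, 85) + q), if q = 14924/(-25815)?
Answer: sqrt(56259946065)/25815 ≈ 9.1881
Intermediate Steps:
q = -14924/25815 (q = 14924*(-1/25815) = -14924/25815 ≈ -0.57811)
sqrt(t(-166, 85) + q) = sqrt(85 - 14924/25815) = sqrt(2179351/25815) = sqrt(56259946065)/25815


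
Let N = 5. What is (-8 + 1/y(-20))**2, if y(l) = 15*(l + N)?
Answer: 3243601/50625 ≈ 64.071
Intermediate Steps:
y(l) = 75 + 15*l (y(l) = 15*(l + 5) = 15*(5 + l) = 75 + 15*l)
(-8 + 1/y(-20))**2 = (-8 + 1/(75 + 15*(-20)))**2 = (-8 + 1/(75 - 300))**2 = (-8 + 1/(-225))**2 = (-8 - 1/225)**2 = (-1801/225)**2 = 3243601/50625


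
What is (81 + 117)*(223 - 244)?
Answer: -4158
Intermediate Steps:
(81 + 117)*(223 - 244) = 198*(-21) = -4158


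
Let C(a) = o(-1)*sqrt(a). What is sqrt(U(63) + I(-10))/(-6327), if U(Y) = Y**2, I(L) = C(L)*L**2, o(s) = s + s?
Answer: -sqrt(3969 - 200*I*sqrt(10))/6327 ≈ -0.0099887 + 0.00079085*I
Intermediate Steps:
o(s) = 2*s
C(a) = -2*sqrt(a) (C(a) = (2*(-1))*sqrt(a) = -2*sqrt(a))
I(L) = -2*L**(5/2) (I(L) = (-2*sqrt(L))*L**2 = -2*L**(5/2))
sqrt(U(63) + I(-10))/(-6327) = sqrt(63**2 - 200*I*sqrt(10))/(-6327) = sqrt(3969 - 200*I*sqrt(10))*(-1/6327) = -sqrt(3969 - 200*I*sqrt(10))/6327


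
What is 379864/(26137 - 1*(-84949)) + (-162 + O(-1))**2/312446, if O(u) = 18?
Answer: 30247616660/8677094089 ≈ 3.4859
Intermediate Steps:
379864/(26137 - 1*(-84949)) + (-162 + O(-1))**2/312446 = 379864/(26137 - 1*(-84949)) + (-162 + 18)**2/312446 = 379864/(26137 + 84949) + (-144)**2*(1/312446) = 379864/111086 + 20736*(1/312446) = 379864*(1/111086) + 10368/156223 = 189932/55543 + 10368/156223 = 30247616660/8677094089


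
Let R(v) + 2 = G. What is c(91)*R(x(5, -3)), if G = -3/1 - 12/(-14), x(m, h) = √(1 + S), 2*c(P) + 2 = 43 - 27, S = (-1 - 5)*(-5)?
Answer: -29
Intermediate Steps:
S = 30 (S = -6*(-5) = 30)
c(P) = 7 (c(P) = -1 + (43 - 27)/2 = -1 + (½)*16 = -1 + 8 = 7)
x(m, h) = √31 (x(m, h) = √(1 + 30) = √31)
G = -15/7 (G = -3*1 - 12*(-1/14) = -3 + 6/7 = -15/7 ≈ -2.1429)
R(v) = -29/7 (R(v) = -2 - 15/7 = -29/7)
c(91)*R(x(5, -3)) = 7*(-29/7) = -29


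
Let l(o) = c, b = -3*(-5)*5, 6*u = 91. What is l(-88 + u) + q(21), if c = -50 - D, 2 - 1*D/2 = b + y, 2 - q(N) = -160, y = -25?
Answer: 208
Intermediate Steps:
u = 91/6 (u = (⅙)*91 = 91/6 ≈ 15.167)
q(N) = 162 (q(N) = 2 - 1*(-160) = 2 + 160 = 162)
b = 75 (b = 15*5 = 75)
D = -96 (D = 4 - 2*(75 - 25) = 4 - 2*50 = 4 - 100 = -96)
c = 46 (c = -50 - 1*(-96) = -50 + 96 = 46)
l(o) = 46
l(-88 + u) + q(21) = 46 + 162 = 208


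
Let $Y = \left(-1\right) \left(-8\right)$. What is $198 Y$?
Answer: $1584$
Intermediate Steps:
$Y = 8$
$198 Y = 198 \cdot 8 = 1584$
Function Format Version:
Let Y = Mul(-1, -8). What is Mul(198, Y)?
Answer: 1584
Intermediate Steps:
Y = 8
Mul(198, Y) = Mul(198, 8) = 1584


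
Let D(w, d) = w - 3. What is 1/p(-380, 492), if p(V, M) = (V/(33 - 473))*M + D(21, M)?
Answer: 11/4872 ≈ 0.0022578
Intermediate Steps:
D(w, d) = -3 + w
p(V, M) = 18 - M*V/440 (p(V, M) = (V/(33 - 473))*M + (-3 + 21) = (V/(-440))*M + 18 = (-V/440)*M + 18 = -M*V/440 + 18 = 18 - M*V/440)
1/p(-380, 492) = 1/(18 - 1/440*492*(-380)) = 1/(18 + 4674/11) = 1/(4872/11) = 11/4872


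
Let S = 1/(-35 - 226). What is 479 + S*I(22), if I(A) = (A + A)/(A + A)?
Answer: 125018/261 ≈ 479.00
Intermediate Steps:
S = -1/261 (S = 1/(-261) = -1/261 ≈ -0.0038314)
I(A) = 1 (I(A) = (2*A)/((2*A)) = (2*A)*(1/(2*A)) = 1)
479 + S*I(22) = 479 - 1/261*1 = 479 - 1/261 = 125018/261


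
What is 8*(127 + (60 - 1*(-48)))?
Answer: 1880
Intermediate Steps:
8*(127 + (60 - 1*(-48))) = 8*(127 + (60 + 48)) = 8*(127 + 108) = 8*235 = 1880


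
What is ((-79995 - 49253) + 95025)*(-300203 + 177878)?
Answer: 4186328475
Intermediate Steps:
((-79995 - 49253) + 95025)*(-300203 + 177878) = (-129248 + 95025)*(-122325) = -34223*(-122325) = 4186328475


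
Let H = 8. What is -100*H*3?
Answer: -2400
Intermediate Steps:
-100*H*3 = -800*3 = -100*24 = -2400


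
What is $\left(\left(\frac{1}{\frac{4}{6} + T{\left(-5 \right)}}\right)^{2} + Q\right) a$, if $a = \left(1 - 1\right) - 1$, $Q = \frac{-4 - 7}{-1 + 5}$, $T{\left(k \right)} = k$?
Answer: $\frac{1823}{676} \approx 2.6967$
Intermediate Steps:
$Q = - \frac{11}{4} \approx -2.75$
$a = -1$ ($a = 0 - 1 = -1$)
$\left(\left(\frac{1}{\frac{4}{6} + T{\left(-5 \right)}}\right)^{2} + Q\right) a = \left(\left(\frac{1}{\frac{4}{6} - 5}\right)^{2} - \frac{11}{4}\right) \left(-1\right) = \left(\left(\frac{1}{4 \cdot \frac{1}{6} - 5}\right)^{2} - \frac{11}{4}\right) \left(-1\right) = \left(\left(\frac{1}{\frac{2}{3} - 5}\right)^{2} - \frac{11}{4}\right) \left(-1\right) = \left(\left(\frac{1}{- \frac{13}{3}}\right)^{2} - \frac{11}{4}\right) \left(-1\right) = \left(\left(- \frac{3}{13}\right)^{2} - \frac{11}{4}\right) \left(-1\right) = \left(\frac{9}{169} - \frac{11}{4}\right) \left(-1\right) = \left(- \frac{1823}{676}\right) \left(-1\right) = \frac{1823}{676}$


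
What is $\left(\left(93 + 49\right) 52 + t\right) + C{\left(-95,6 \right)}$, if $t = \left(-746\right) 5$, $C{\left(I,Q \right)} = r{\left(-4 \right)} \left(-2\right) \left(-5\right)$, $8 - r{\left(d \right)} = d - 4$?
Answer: $3814$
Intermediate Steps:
$r{\left(d \right)} = 12 - d$ ($r{\left(d \right)} = 8 - \left(d - 4\right) = 8 - \left(-4 + d\right) = 12 - d$)
$C{\left(I,Q \right)} = 160$ ($C{\left(I,Q \right)} = \left(12 - -4\right) \left(-2\right) \left(-5\right) = \left(12 + 4\right) \left(-2\right) \left(-5\right) = 16 \left(-2\right) \left(-5\right) = \left(-32\right) \left(-5\right) = 160$)
$t = -3730$
$\left(\left(93 + 49\right) 52 + t\right) + C{\left(-95,6 \right)} = \left(\left(93 + 49\right) 52 - 3730\right) + 160 = \left(142 \cdot 52 - 3730\right) + 160 = \left(7384 - 3730\right) + 160 = 3654 + 160 = 3814$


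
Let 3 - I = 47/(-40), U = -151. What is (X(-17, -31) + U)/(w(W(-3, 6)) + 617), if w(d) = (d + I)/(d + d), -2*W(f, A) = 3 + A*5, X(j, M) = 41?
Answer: -145200/814933 ≈ -0.17817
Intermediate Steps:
W(f, A) = -3/2 - 5*A/2 (W(f, A) = -(3 + A*5)/2 = -(3 + 5*A)/2 = -3/2 - 5*A/2)
I = 167/40 (I = 3 - 47/(-40) = 3 - 47*(-1)/40 = 3 - 1*(-47/40) = 3 + 47/40 = 167/40 ≈ 4.1750)
w(d) = (167/40 + d)/(2*d) (w(d) = (d + 167/40)/(d + d) = (167/40 + d)/((2*d)) = (167/40 + d)*(1/(2*d)) = (167/40 + d)/(2*d))
(X(-17, -31) + U)/(w(W(-3, 6)) + 617) = (41 - 151)/((167 + 40*(-3/2 - 5/2*6))/(80*(-3/2 - 5/2*6)) + 617) = -110/((167 + 40*(-3/2 - 15))/(80*(-3/2 - 15)) + 617) = -110/((167 + 40*(-33/2))/(80*(-33/2)) + 617) = -110/((1/80)*(-2/33)*(167 - 660) + 617) = -110/((1/80)*(-2/33)*(-493) + 617) = -110/(493/1320 + 617) = -110/814933/1320 = -110*1320/814933 = -145200/814933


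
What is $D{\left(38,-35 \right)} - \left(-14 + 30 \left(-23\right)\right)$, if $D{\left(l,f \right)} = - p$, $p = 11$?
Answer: $693$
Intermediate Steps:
$D{\left(l,f \right)} = -11$ ($D{\left(l,f \right)} = \left(-1\right) 11 = -11$)
$D{\left(38,-35 \right)} - \left(-14 + 30 \left(-23\right)\right) = -11 - \left(-14 + 30 \left(-23\right)\right) = -11 - \left(-14 - 690\right) = -11 - -704 = -11 + 704 = 693$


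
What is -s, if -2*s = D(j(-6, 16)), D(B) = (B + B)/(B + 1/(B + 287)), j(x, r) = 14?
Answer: 4214/4215 ≈ 0.99976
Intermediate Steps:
D(B) = 2*B/(B + 1/(287 + B)) (D(B) = (2*B)/(B + 1/(287 + B)) = 2*B/(B + 1/(287 + B)))
s = -4214/4215 (s = -14*(287 + 14)/(1 + 14² + 287*14) = -14*301/(1 + 196 + 4018) = -14*301/4215 = -½*8428/4215 = -4214/4215 ≈ -0.99976)
-s = -1*(-4214/4215) = 4214/4215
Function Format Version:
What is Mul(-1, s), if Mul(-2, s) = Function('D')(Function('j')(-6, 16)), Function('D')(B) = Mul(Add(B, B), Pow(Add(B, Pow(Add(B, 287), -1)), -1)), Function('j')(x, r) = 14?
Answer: Rational(4214, 4215) ≈ 0.99976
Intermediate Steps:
Function('D')(B) = Mul(2, B, Pow(Add(B, Pow(Add(287, B), -1)), -1)) (Function('D')(B) = Mul(Mul(2, B), Pow(Add(B, Pow(Add(287, B), -1)), -1)) = Mul(2, B, Pow(Add(B, Pow(Add(287, B), -1)), -1)))
s = Rational(-4214, 4215) (s = Mul(Rational(-1, 2), Mul(2, 14, Pow(Add(1, Pow(14, 2), Mul(287, 14)), -1), Add(287, 14))) = Mul(Rational(-1, 2), Mul(2, 14, Pow(Add(1, 196, 4018), -1), 301)) = Mul(Rational(-1, 2), Mul(2, 14, Pow(4215, -1), 301)) = Mul(Rational(-1, 2), Mul(2, 14, Rational(1, 4215), 301)) = Mul(Rational(-1, 2), Rational(8428, 4215)) = Rational(-4214, 4215) ≈ -0.99976)
Mul(-1, s) = Mul(-1, Rational(-4214, 4215)) = Rational(4214, 4215)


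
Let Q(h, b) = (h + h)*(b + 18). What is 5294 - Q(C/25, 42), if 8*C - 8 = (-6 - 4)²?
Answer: 26146/5 ≈ 5229.2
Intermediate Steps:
C = 27/2 (C = 1 + (-6 - 4)²/8 = 1 + (⅛)*(-10)² = 1 + (⅛)*100 = 1 + 25/2 = 27/2 ≈ 13.500)
Q(h, b) = 2*h*(18 + b) (Q(h, b) = (2*h)*(18 + b) = 2*h*(18 + b))
5294 - Q(C/25, 42) = 5294 - 2*(27/2)/25*(18 + 42) = 5294 - 2*(27/2)*(1/25)*60 = 5294 - 2*27*60/50 = 5294 - 1*324/5 = 5294 - 324/5 = 26146/5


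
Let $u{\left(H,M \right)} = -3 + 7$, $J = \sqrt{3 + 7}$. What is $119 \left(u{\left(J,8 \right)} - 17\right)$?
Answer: $-1547$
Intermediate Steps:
$J = \sqrt{10} \approx 3.1623$
$u{\left(H,M \right)} = 4$
$119 \left(u{\left(J,8 \right)} - 17\right) = 119 \left(4 - 17\right) = 119 \left(-13\right) = -1547$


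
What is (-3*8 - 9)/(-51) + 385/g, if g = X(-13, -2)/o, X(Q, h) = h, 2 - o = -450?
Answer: -1479159/17 ≈ -87009.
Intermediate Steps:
o = 452 (o = 2 - 1*(-450) = 2 + 450 = 452)
g = -1/226 (g = -2/452 = -2*1/452 = -1/226 ≈ -0.0044248)
(-3*8 - 9)/(-51) + 385/g = (-3*8 - 9)/(-51) + 385/(-1/226) = (-24 - 9)*(-1/51) + 385*(-226) = -33*(-1/51) - 87010 = 11/17 - 87010 = -1479159/17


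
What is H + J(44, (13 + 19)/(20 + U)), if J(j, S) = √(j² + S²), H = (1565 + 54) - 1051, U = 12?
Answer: 568 + √1937 ≈ 612.01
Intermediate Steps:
H = 568 (H = 1619 - 1051 = 568)
J(j, S) = √(S² + j²)
H + J(44, (13 + 19)/(20 + U)) = 568 + √(((13 + 19)/(20 + 12))² + 44²) = 568 + √((32/32)² + 1936) = 568 + √((32*(1/32))² + 1936) = 568 + √(1² + 1936) = 568 + √(1 + 1936) = 568 + √1937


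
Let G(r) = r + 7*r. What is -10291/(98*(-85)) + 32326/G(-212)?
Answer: -62955511/3531920 ≈ -17.825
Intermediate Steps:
G(r) = 8*r
-10291/(98*(-85)) + 32326/G(-212) = -10291/(98*(-85)) + 32326/((8*(-212))) = -10291/(-8330) + 32326/(-1696) = -10291*(-1/8330) + 32326*(-1/1696) = 10291/8330 - 16163/848 = -62955511/3531920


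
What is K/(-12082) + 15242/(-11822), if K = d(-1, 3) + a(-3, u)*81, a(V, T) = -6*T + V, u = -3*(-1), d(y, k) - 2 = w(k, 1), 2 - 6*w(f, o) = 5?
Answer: -164062355/142833404 ≈ -1.1486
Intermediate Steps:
w(f, o) = -½ (w(f, o) = ⅓ - ⅙*5 = ⅓ - ⅚ = -½)
d(y, k) = 3/2 (d(y, k) = 2 - ½ = 3/2)
u = 3
a(V, T) = V - 6*T
K = -3399/2 (K = 3/2 + (-3 - 6*3)*81 = 3/2 + (-3 - 18)*81 = 3/2 - 21*81 = 3/2 - 1701 = -3399/2 ≈ -1699.5)
K/(-12082) + 15242/(-11822) = -3399/2/(-12082) + 15242/(-11822) = -3399/2*(-1/12082) + 15242*(-1/11822) = 3399/24164 - 7621/5911 = -164062355/142833404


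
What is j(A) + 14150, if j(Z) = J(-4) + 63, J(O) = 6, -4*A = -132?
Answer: 14219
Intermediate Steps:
A = 33 (A = -1/4*(-132) = 33)
j(Z) = 69 (j(Z) = 6 + 63 = 69)
j(A) + 14150 = 69 + 14150 = 14219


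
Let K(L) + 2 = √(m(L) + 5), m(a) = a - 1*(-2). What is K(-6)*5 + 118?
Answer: 113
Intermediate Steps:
m(a) = 2 + a (m(a) = a + 2 = 2 + a)
K(L) = -2 + √(7 + L) (K(L) = -2 + √((2 + L) + 5) = -2 + √(7 + L))
K(-6)*5 + 118 = (-2 + √(7 - 6))*5 + 118 = (-2 + √1)*5 + 118 = (-2 + 1)*5 + 118 = -1*5 + 118 = -5 + 118 = 113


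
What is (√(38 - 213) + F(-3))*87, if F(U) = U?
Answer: -261 + 435*I*√7 ≈ -261.0 + 1150.9*I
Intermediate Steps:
(√(38 - 213) + F(-3))*87 = (√(38 - 213) - 3)*87 = (√(-175) - 3)*87 = (5*I*√7 - 3)*87 = (-3 + 5*I*√7)*87 = -261 + 435*I*√7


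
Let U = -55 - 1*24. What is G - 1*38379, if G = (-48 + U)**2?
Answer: -22250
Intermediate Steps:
U = -79 (U = -55 - 24 = -79)
G = 16129 (G = (-48 - 79)**2 = (-127)**2 = 16129)
G - 1*38379 = 16129 - 1*38379 = 16129 - 38379 = -22250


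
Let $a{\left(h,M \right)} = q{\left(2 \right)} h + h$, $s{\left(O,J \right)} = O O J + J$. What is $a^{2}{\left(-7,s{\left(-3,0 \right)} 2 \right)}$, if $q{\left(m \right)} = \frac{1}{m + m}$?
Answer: $\frac{1225}{16} \approx 76.563$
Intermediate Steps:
$q{\left(m \right)} = \frac{1}{2 m}$
$s{\left(O,J \right)} = J + J O^{2}$ ($s{\left(O,J \right)} = O^{2} J + J = J O^{2} + J = J + J O^{2}$)
$a{\left(h,M \right)} = \frac{5 h}{4}$ ($a{\left(h,M \right)} = \frac{1}{2 \cdot 2} h + h = \frac{1}{2} \cdot \frac{1}{2} h + h = \frac{h}{4} + h = \frac{5 h}{4}$)
$a^{2}{\left(-7,s{\left(-3,0 \right)} 2 \right)} = \left(\frac{5}{4} \left(-7\right)\right)^{2} = \left(- \frac{35}{4}\right)^{2} = \frac{1225}{16}$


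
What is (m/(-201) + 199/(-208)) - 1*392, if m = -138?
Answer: -5466677/13936 ≈ -392.27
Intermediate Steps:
(m/(-201) + 199/(-208)) - 1*392 = (-138/(-201) + 199/(-208)) - 1*392 = (-138*(-1/201) + 199*(-1/208)) - 392 = (46/67 - 199/208) - 392 = -3765/13936 - 392 = -5466677/13936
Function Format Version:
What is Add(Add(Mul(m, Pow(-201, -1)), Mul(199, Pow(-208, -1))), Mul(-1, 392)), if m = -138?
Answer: Rational(-5466677, 13936) ≈ -392.27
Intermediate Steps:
Add(Add(Mul(m, Pow(-201, -1)), Mul(199, Pow(-208, -1))), Mul(-1, 392)) = Add(Add(Mul(-138, Pow(-201, -1)), Mul(199, Pow(-208, -1))), Mul(-1, 392)) = Add(Add(Mul(-138, Rational(-1, 201)), Mul(199, Rational(-1, 208))), -392) = Add(Add(Rational(46, 67), Rational(-199, 208)), -392) = Add(Rational(-3765, 13936), -392) = Rational(-5466677, 13936)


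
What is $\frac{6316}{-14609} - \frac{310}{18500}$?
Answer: $- \frac{12137479}{27026650} \approx -0.44909$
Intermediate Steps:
$\frac{6316}{-14609} - \frac{310}{18500} = 6316 \left(- \frac{1}{14609}\right) - \frac{31}{1850} = - \frac{6316}{14609} - \frac{31}{1850} = - \frac{12137479}{27026650}$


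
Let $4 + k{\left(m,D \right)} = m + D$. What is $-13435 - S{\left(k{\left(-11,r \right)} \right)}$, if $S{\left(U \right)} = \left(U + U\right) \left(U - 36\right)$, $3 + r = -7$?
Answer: $-16485$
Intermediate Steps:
$r = -10$ ($r = -3 - 7 = -10$)
$k{\left(m,D \right)} = -4 + D + m$ ($k{\left(m,D \right)} = -4 + \left(m + D\right) = -4 + \left(D + m\right) = -4 + D + m$)
$S{\left(U \right)} = 2 U \left(-36 + U\right)$
$-13435 - S{\left(k{\left(-11,r \right)} \right)} = -13435 - 2 \left(-4 - 10 - 11\right) \left(-36 - 25\right) = -13435 - 2 \left(-25\right) \left(-36 - 25\right) = -13435 - 2 \left(-25\right) \left(-61\right) = -13435 - 3050 = -16485$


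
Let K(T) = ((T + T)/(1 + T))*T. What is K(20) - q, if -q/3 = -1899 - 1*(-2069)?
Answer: 11510/21 ≈ 548.10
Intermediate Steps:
q = -510 (q = -3*(-1899 - 1*(-2069)) = -3*(-1899 + 2069) = -3*170 = -510)
K(T) = 2*T**2/(1 + T) (K(T) = ((2*T)/(1 + T))*T = (2*T/(1 + T))*T = 2*T**2/(1 + T))
K(20) - q = 2*20**2/(1 + 20) - 1*(-510) = 2*400/21 + 510 = 2*400*(1/21) + 510 = 800/21 + 510 = 11510/21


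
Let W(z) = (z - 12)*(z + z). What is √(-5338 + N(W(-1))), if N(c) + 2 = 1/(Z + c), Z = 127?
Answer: I*√13889323/51 ≈ 73.075*I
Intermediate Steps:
W(z) = 2*z*(-12 + z) (W(z) = (-12 + z)*(2*z) = 2*z*(-12 + z))
N(c) = -2 + 1/(127 + c)
√(-5338 + N(W(-1))) = √(-5338 + (-253 - 4*(-1)*(-12 - 1))/(127 + 2*(-1)*(-12 - 1))) = √(-5338 + (-253 - 4*(-1)*(-13))/(127 + 2*(-1)*(-13))) = √(-5338 + (-253 - 2*26)/(127 + 26)) = √(-5338 + (-253 - 52)/153) = √(-5338 + (1/153)*(-305)) = √(-5338 - 305/153) = √(-817019/153) = I*√13889323/51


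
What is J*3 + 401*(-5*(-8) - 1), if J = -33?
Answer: 15540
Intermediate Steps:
J*3 + 401*(-5*(-8) - 1) = -33*3 + 401*(-5*(-8) - 1) = -99 + 401*(40 - 1) = -99 + 401*39 = -99 + 15639 = 15540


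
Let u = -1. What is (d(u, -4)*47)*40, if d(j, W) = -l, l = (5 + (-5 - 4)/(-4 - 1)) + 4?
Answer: -20304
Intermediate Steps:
l = 54/5 (l = (5 - 9/(-5)) + 4 = (5 - 9*(-1/5)) + 4 = (5 + 9/5) + 4 = 34/5 + 4 = 54/5 ≈ 10.800)
d(j, W) = -54/5 (d(j, W) = -1*54/5 = -54/5)
(d(u, -4)*47)*40 = -54/5*47*40 = -2538/5*40 = -20304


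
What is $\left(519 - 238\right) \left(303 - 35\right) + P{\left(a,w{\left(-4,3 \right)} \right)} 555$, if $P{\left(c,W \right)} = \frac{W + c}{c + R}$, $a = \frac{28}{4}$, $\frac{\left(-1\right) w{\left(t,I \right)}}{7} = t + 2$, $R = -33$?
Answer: $\frac{1946353}{26} \approx 74860.0$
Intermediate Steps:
$w{\left(t,I \right)} = -14 - 7 t$ ($w{\left(t,I \right)} = - 7 \left(t + 2\right) = - 7 \left(2 + t\right) = -14 - 7 t$)
$a = 7$ ($a = 28 \cdot \frac{1}{4} = 7$)
$P{\left(c,W \right)} = \frac{W + c}{-33 + c}$ ($P{\left(c,W \right)} = \frac{W + c}{c - 33} = \frac{W + c}{-33 + c}$)
$\left(519 - 238\right) \left(303 - 35\right) + P{\left(a,w{\left(-4,3 \right)} \right)} 555 = \left(519 - 238\right) \left(303 - 35\right) + \frac{\left(-14 - -28\right) + 7}{-33 + 7} \cdot 555 = 281 \cdot 268 + \frac{\left(-14 + 28\right) + 7}{-26} \cdot 555 = 75308 + - \frac{14 + 7}{26} \cdot 555 = 75308 + \left(- \frac{1}{26}\right) 21 \cdot 555 = 75308 - \frac{11655}{26} = \frac{1946353}{26}$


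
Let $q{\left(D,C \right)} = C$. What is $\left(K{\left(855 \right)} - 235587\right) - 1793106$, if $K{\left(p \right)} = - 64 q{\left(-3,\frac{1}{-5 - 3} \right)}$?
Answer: $-2028685$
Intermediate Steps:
$K{\left(p \right)} = 8$ ($K{\left(p \right)} = - \frac{64}{-5 - 3} = - \frac{64}{-8} = \left(-64\right) \left(- \frac{1}{8}\right) = 8$)
$\left(K{\left(855 \right)} - 235587\right) - 1793106 = \left(8 - 235587\right) - 1793106 = -235579 - 1793106 = -2028685$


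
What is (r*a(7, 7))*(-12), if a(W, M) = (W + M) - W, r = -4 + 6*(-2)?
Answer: 1344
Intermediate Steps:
r = -16 (r = -4 - 12 = -16)
a(W, M) = M (a(W, M) = (M + W) - W = M)
(r*a(7, 7))*(-12) = -16*7*(-12) = -112*(-12) = 1344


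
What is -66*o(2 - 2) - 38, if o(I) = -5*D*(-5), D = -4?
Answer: 6562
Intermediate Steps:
o(I) = -100 (o(I) = -5*(-4)*(-5) = 20*(-5) = -100)
-66*o(2 - 2) - 38 = -66*(-100) - 38 = 6600 - 38 = 6562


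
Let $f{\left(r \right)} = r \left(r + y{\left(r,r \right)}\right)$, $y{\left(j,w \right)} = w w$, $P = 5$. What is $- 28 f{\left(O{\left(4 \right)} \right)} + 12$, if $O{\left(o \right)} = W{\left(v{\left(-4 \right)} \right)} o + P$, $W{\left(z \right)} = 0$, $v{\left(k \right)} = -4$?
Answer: $-4188$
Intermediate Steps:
$O{\left(o \right)} = 5$ ($O{\left(o \right)} = 0 o + 5 = 0 + 5 = 5$)
$y{\left(j,w \right)} = w^{2}$
$f{\left(r \right)} = r \left(r + r^{2}\right)$
$- 28 f{\left(O{\left(4 \right)} \right)} + 12 = - 28 \cdot 5^{2} \left(1 + 5\right) + 12 = - 28 \cdot 25 \cdot 6 + 12 = \left(-28\right) 150 + 12 = -4200 + 12 = -4188$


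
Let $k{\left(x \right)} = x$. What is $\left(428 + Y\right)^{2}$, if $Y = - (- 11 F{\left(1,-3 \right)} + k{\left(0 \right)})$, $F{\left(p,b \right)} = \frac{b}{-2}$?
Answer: $\frac{790321}{4} \approx 1.9758 \cdot 10^{5}$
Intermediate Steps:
$F{\left(p,b \right)} = - \frac{b}{2}$ ($F{\left(p,b \right)} = b \left(- \frac{1}{2}\right) = - \frac{b}{2}$)
$Y = \frac{33}{2}$ ($Y = - (- 11 \left(\left(- \frac{1}{2}\right) \left(-3\right)\right) + 0) = - (\left(-11\right) \frac{3}{2} + 0) = - (- \frac{33}{2} + 0) = \left(-1\right) \left(- \frac{33}{2}\right) = \frac{33}{2} \approx 16.5$)
$\left(428 + Y\right)^{2} = \left(428 + \frac{33}{2}\right)^{2} = \left(\frac{889}{2}\right)^{2} = \frac{790321}{4}$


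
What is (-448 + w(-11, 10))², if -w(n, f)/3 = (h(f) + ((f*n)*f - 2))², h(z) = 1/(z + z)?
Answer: 2123815867448688169/160000 ≈ 1.3274e+13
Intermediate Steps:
h(z) = 1/(2*z)
w(n, f) = -3*(-2 + 1/(2*f) + n*f²)² (w(n, f) = -3*(1/(2*f) + ((f*n)*f - 2))² = -3*(1/(2*f) + (n*f² - 2))² = -3*(1/(2*f) + (-2 + n*f²))² = -3*(-2 + 1/(2*f) + n*f²)²)
(-448 + w(-11, 10))² = (-448 - ¾*(1 + 2*10*(-2 - 11*10²))²/10²)² = (-448 - ¾*1/100*(1 + 2*10*(-2 - 11*100))²)² = (-448 - ¾*1/100*(1 + 2*10*(-2 - 1100))²)² = (-448 - ¾*1/100*(1 + 2*10*(-1102))²)² = (-448 - ¾*1/100*(1 - 22040)²)² = (-448 - ¾*1/100*(-22039)²)² = (-448 - ¾*1/100*485717521)² = (-448 - 1457152563/400)² = (-1457331763/400)² = 2123815867448688169/160000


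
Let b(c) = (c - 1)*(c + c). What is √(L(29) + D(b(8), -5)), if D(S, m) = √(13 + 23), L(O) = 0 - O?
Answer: I*√23 ≈ 4.7958*I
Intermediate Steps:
L(O) = -O
b(c) = 2*c*(-1 + c) (b(c) = (-1 + c)*(2*c) = 2*c*(-1 + c))
D(S, m) = 6 (D(S, m) = √36 = 6)
√(L(29) + D(b(8), -5)) = √(-1*29 + 6) = √(-29 + 6) = √(-23) = I*√23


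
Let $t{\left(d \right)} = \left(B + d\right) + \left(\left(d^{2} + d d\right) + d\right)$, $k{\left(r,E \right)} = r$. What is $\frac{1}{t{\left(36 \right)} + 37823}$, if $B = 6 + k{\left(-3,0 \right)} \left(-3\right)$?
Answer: $\frac{1}{40502} \approx 2.469 \cdot 10^{-5}$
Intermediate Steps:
$B = 15$ ($B = 6 - -9 = 6 + 9 = 15$)
$t{\left(d \right)} = 15 + 2 d + 2 d^{2}$ ($t{\left(d \right)} = \left(15 + d\right) + \left(\left(d^{2} + d d\right) + d\right) = \left(15 + d\right) + \left(\left(d^{2} + d^{2}\right) + d\right) = \left(15 + d\right) + \left(2 d^{2} + d\right) = \left(15 + d\right) + \left(d + 2 d^{2}\right) = 15 + 2 d + 2 d^{2}$)
$\frac{1}{t{\left(36 \right)} + 37823} = \frac{1}{\left(15 + 2 \cdot 36 + 2 \cdot 36^{2}\right) + 37823} = \frac{1}{\left(15 + 72 + 2 \cdot 1296\right) + 37823} = \frac{1}{\left(15 + 72 + 2592\right) + 37823} = \frac{1}{2679 + 37823} = \frac{1}{40502}$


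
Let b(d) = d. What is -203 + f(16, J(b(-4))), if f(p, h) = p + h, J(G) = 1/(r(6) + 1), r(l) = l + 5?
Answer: -2243/12 ≈ -186.92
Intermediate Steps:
r(l) = 5 + l
J(G) = 1/12 (J(G) = 1/((5 + 6) + 1) = 1/(11 + 1) = 1/12)
f(p, h) = h + p
-203 + f(16, J(b(-4))) = -203 + (1/12 + 16) = -203 + 193/12 = -2243/12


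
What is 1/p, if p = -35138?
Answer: -1/35138 ≈ -2.8459e-5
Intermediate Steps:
1/p = 1/(-35138) = -1/35138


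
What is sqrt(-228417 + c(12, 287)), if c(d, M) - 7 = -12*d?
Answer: I*sqrt(228554) ≈ 478.07*I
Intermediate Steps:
c(d, M) = 7 - 12*d
sqrt(-228417 + c(12, 287)) = sqrt(-228417 + (7 - 12*12)) = sqrt(-228417 + (7 - 144)) = sqrt(-228417 - 137) = sqrt(-228554) = I*sqrt(228554)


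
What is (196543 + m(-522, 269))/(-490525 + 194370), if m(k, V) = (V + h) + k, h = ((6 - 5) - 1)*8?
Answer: -39258/59231 ≈ -0.66280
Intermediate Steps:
h = 0 (h = (1 - 1)*8 = 0*8 = 0)
m(k, V) = V + k (m(k, V) = (V + 0) + k = V + k)
(196543 + m(-522, 269))/(-490525 + 194370) = (196543 + (269 - 522))/(-490525 + 194370) = (196543 - 253)/(-296155) = 196290*(-1/296155) = -39258/59231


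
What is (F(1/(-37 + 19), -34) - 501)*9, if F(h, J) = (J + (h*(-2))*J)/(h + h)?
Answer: -1449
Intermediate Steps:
F(h, J) = (J - 2*J*h)/(2*h) (F(h, J) = (J + (-2*h)*J)/((2*h)) = (J - 2*J*h)*(1/(2*h)) = (J - 2*J*h)/(2*h))
(F(1/(-37 + 19), -34) - 501)*9 = ((-1*(-34) + (½)*(-34)/1/(-37 + 19)) - 501)*9 = ((34 + (½)*(-34)/1/(-18)) - 501)*9 = ((34 + (½)*(-34)/(-1/18)) - 501)*9 = ((34 + (½)*(-34)*(-18)) - 501)*9 = ((34 + 306) - 501)*9 = (340 - 501)*9 = -161*9 = -1449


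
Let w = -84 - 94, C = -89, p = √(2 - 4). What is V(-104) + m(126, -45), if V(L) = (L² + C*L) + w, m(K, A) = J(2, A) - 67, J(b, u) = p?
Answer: 19827 + I*√2 ≈ 19827.0 + 1.4142*I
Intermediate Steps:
p = I*√2 (p = √(-2) = I*√2 ≈ 1.4142*I)
J(b, u) = I*√2
w = -178
m(K, A) = -67 + I*√2 (m(K, A) = I*√2 - 67 = -67 + I*√2)
V(L) = -178 + L² - 89*L (V(L) = (L² - 89*L) - 178 = -178 + L² - 89*L)
V(-104) + m(126, -45) = (-178 + (-104)² - 89*(-104)) + (-67 + I*√2) = (-178 + 10816 + 9256) + (-67 + I*√2) = 19894 + (-67 + I*√2) = 19827 + I*√2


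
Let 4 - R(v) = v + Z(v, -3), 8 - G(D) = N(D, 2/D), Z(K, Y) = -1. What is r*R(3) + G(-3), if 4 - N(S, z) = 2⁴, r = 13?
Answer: 46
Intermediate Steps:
N(S, z) = -12 (N(S, z) = 4 - 1*2⁴ = 4 - 1*16 = 4 - 16 = -12)
G(D) = 20 (G(D) = 8 - 1*(-12) = 8 + 12 = 20)
R(v) = 5 - v (R(v) = 4 - (v - 1) = 4 - (-1 + v) = 4 + (1 - v) = 5 - v)
r*R(3) + G(-3) = 13*(5 - 1*3) + 20 = 13*(5 - 3) + 20 = 13*2 + 20 = 26 + 20 = 46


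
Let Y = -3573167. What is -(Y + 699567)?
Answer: 2873600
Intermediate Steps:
-(Y + 699567) = -(-3573167 + 699567) = -1*(-2873600) = 2873600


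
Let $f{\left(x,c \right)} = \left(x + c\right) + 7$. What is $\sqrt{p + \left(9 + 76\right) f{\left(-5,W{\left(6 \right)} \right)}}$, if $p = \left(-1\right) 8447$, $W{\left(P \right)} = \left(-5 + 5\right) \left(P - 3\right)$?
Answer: $i \sqrt{8277} \approx 90.978 i$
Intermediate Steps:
$W{\left(P \right)} = 0$ ($W{\left(P \right)} = 0 \left(-3 + P\right) = 0$)
$f{\left(x,c \right)} = 7 + c + x$ ($f{\left(x,c \right)} = \left(c + x\right) + 7 = 7 + c + x$)
$p = -8447$
$\sqrt{p + \left(9 + 76\right) f{\left(-5,W{\left(6 \right)} \right)}} = \sqrt{-8447 + \left(9 + 76\right) \left(7 + 0 - 5\right)} = \sqrt{-8447 + 85 \cdot 2} = \sqrt{-8447 + 170} = \sqrt{-8277} = i \sqrt{8277}$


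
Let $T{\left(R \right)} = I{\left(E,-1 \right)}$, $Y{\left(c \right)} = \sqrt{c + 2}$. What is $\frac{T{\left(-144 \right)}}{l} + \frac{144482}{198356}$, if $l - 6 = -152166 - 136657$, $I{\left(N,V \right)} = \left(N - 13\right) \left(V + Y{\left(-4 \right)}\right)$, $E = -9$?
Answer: $\frac{20862246981}{28644292426} + \frac{22 i \sqrt{2}}{288817} \approx 0.72832 + 0.00010772 i$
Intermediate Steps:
$Y{\left(c \right)} = \sqrt{2 + c}$
$I{\left(N,V \right)} = \left(-13 + N\right) \left(V + i \sqrt{2}\right)$ ($I{\left(N,V \right)} = \left(N - 13\right) \left(V + \sqrt{2 - 4}\right) = \left(-13 + N\right) \left(V + \sqrt{-2}\right) = \left(-13 + N\right) \left(V + i \sqrt{2}\right)$)
$l = -288817$ ($l = 6 - 288823 = -288817$)
$T{\left(R \right)} = 22 - 22 i \sqrt{2}$ ($T{\left(R \right)} = \left(-13\right) \left(-1\right) - -9 - 13 i \sqrt{2} + i \left(-9\right) \sqrt{2} = 13 + 9 - 13 i \sqrt{2} - 9 i \sqrt{2} = 22 - 22 i \sqrt{2}$)
$\frac{T{\left(-144 \right)}}{l} + \frac{144482}{198356} = \frac{22 - 22 i \sqrt{2}}{-288817} + \frac{144482}{198356} = \left(22 - 22 i \sqrt{2}\right) \left(- \frac{1}{288817}\right) + 144482 \cdot \frac{1}{198356} = \left(- \frac{22}{288817} + \frac{22 i \sqrt{2}}{288817}\right) + \frac{72241}{99178} = \frac{20862246981}{28644292426} + \frac{22 i \sqrt{2}}{288817}$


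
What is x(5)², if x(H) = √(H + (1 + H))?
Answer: 11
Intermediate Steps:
x(H) = √(1 + 2*H)
x(5)² = (√(1 + 2*5))² = (√(1 + 10))² = (√11)² = 11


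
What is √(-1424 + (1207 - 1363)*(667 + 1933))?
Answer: 4*I*√25439 ≈ 637.98*I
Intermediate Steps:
√(-1424 + (1207 - 1363)*(667 + 1933)) = √(-1424 - 156*2600) = √(-1424 - 405600) = √(-407024) = 4*I*√25439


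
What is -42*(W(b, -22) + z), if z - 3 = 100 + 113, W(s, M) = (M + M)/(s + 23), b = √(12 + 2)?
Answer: -4629576/515 - 1848*√14/515 ≈ -9002.9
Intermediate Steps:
b = √14 ≈ 3.7417
W(s, M) = 2*M/(23 + s) (W(s, M) = (2*M)/(23 + s) = 2*M/(23 + s))
z = 216 (z = 3 + (100 + 113) = 3 + 213 = 216)
-42*(W(b, -22) + z) = -42*(2*(-22)/(23 + √14) + 216) = -42*(-44/(23 + √14) + 216) = -42*(216 - 44/(23 + √14)) = -9072 + 1848/(23 + √14)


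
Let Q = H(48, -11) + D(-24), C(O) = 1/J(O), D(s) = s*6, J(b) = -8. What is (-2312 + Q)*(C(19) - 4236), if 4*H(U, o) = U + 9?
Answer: 330993863/32 ≈ 1.0344e+7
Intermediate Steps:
H(U, o) = 9/4 + U/4 (H(U, o) = (U + 9)/4 = (9 + U)/4 = 9/4 + U/4)
D(s) = 6*s
C(O) = -⅛ (C(O) = 1/(-8) = -⅛)
Q = -519/4 (Q = (9/4 + (¼)*48) + 6*(-24) = (9/4 + 12) - 144 = 57/4 - 144 = -519/4 ≈ -129.75)
(-2312 + Q)*(C(19) - 4236) = (-2312 - 519/4)*(-⅛ - 4236) = -9767/4*(-33889/8) = 330993863/32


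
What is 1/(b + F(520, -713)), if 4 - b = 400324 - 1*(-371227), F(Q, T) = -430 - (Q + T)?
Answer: -1/771784 ≈ -1.2957e-6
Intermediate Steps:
F(Q, T) = -430 - Q - T (F(Q, T) = -430 + (-Q - T) = -430 - Q - T)
b = -771547 (b = 4 - (400324 - 1*(-371227)) = 4 - (400324 + 371227) = 4 - 1*771551 = 4 - 771551 = -771547)
1/(b + F(520, -713)) = 1/(-771547 + (-430 - 1*520 - 1*(-713))) = 1/(-771547 + (-430 - 520 + 713)) = 1/(-771547 - 237) = 1/(-771784) = -1/771784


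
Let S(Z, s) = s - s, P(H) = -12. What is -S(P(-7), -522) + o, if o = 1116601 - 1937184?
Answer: -820583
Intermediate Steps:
S(Z, s) = 0
o = -820583
-S(P(-7), -522) + o = -1*0 - 820583 = 0 - 820583 = -820583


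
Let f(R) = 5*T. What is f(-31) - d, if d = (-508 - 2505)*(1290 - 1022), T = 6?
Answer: 807514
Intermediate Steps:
d = -807484 (d = -3013*268 = -807484)
f(R) = 30 (f(R) = 5*6 = 30)
f(-31) - d = 30 - 1*(-807484) = 30 + 807484 = 807514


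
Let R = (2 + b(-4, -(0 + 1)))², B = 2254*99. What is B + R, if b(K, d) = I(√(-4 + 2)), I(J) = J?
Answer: 223148 + 4*I*√2 ≈ 2.2315e+5 + 5.6569*I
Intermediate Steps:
b(K, d) = I*√2 (b(K, d) = √(-4 + 2) = √(-2) = I*√2)
B = 223146
R = (2 + I*√2)² ≈ 2.0 + 5.6569*I
B + R = 223146 + (2 + I*√2)²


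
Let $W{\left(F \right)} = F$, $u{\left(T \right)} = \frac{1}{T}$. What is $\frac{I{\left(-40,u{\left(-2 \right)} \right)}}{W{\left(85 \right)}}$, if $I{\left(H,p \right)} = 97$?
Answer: $\frac{97}{85} \approx 1.1412$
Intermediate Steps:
$\frac{I{\left(-40,u{\left(-2 \right)} \right)}}{W{\left(85 \right)}} = \frac{97}{85}$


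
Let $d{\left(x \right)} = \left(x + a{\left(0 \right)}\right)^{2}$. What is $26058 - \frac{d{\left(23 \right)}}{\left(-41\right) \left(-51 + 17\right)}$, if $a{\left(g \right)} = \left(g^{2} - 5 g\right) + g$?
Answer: $\frac{36324323}{1394} \approx 26058.0$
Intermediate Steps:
$a{\left(g \right)} = g^{2} - 4 g$
$d{\left(x \right)} = x^{2}$ ($d{\left(x \right)} = \left(x + 0 \left(-4 + 0\right)\right)^{2} = \left(x + 0 \left(-4\right)\right)^{2} = \left(x + 0\right)^{2} = x^{2}$)
$26058 - \frac{d{\left(23 \right)}}{\left(-41\right) \left(-51 + 17\right)} = 26058 - \frac{23^{2}}{\left(-41\right) \left(-51 + 17\right)} = 26058 - \frac{529}{\left(-41\right) \left(-34\right)} = 26058 - \frac{529}{1394} = \frac{36324323}{1394}$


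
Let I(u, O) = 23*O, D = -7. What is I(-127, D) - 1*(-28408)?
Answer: 28247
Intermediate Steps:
I(-127, D) - 1*(-28408) = 23*(-7) - 1*(-28408) = -161 + 28408 = 28247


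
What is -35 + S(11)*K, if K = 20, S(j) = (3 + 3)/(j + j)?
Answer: -325/11 ≈ -29.545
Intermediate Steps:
S(j) = 3/j (S(j) = 6/((2*j)) = 6*(1/(2*j)) = 3/j)
-35 + S(11)*K = -35 + (3/11)*20 = -35 + 60/11 = -325/11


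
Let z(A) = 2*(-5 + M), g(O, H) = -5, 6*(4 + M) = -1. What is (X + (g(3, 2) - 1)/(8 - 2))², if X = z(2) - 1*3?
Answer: 4489/9 ≈ 498.78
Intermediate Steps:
M = -25/6 (M = -4 + (⅙)*(-1) = -4 - ⅙ = -25/6 ≈ -4.1667)
z(A) = -55/3 (z(A) = 2*(-5 - 25/6) = 2*(-55/6) = -55/3)
X = -64/3 (X = -55/3 - 1*3 = -55/3 - 3 = -64/3 ≈ -21.333)
(X + (g(3, 2) - 1)/(8 - 2))² = (-64/3 + (-5 - 1)/(8 - 2))² = (-64/3 - 6/6)² = (-64/3 - 6*⅙)² = (-64/3 - 1)² = (-67/3)² = 4489/9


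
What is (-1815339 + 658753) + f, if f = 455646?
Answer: -700940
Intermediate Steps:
(-1815339 + 658753) + f = (-1815339 + 658753) + 455646 = -1156586 + 455646 = -700940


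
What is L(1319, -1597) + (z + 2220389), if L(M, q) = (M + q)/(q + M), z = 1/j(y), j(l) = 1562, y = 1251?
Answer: 3468249181/1562 ≈ 2.2204e+6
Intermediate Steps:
z = 1/1562 ≈ 0.00064021
L(M, q) = 1 (L(M, q) = (M + q)/(M + q) = 1)
L(1319, -1597) + (z + 2220389) = 1 + (1/1562 + 2220389) = 1 + 3468247619/1562 = 3468249181/1562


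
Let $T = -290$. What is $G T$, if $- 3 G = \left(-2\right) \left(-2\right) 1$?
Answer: $\frac{1160}{3} \approx 386.67$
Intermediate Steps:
$G = - \frac{4}{3}$ ($G = - \frac{\left(-2\right) \left(-2\right) 1}{3} = - \frac{4 \cdot 1}{3} = \left(- \frac{1}{3}\right) 4 = - \frac{4}{3} \approx -1.3333$)
$G T = \left(- \frac{4}{3}\right) \left(-290\right) = \frac{1160}{3}$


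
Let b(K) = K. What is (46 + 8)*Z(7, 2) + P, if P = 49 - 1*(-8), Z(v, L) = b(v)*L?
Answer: 813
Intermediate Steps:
Z(v, L) = L*v (Z(v, L) = v*L = L*v)
P = 57 (P = 49 + 8 = 57)
(46 + 8)*Z(7, 2) + P = (46 + 8)*(2*7) + 57 = 54*14 + 57 = 756 + 57 = 813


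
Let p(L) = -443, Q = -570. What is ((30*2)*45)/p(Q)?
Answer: -2700/443 ≈ -6.0948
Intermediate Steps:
((30*2)*45)/p(Q) = ((30*2)*45)/(-443) = (60*45)*(-1/443) = 2700*(-1/443) = -2700/443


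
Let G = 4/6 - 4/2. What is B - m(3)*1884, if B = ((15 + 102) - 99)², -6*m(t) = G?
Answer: -284/3 ≈ -94.667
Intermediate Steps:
G = -4/3 (G = 4*(⅙) - 4*½ = ⅔ - 2 = -4/3 ≈ -1.3333)
m(t) = 2/9 (m(t) = -⅙*(-4/3) = 2/9)
B = 324 (B = (117 - 99)² = 18² = 324)
B - m(3)*1884 = 324 - 2*1884/9 = 324 - 1*1256/3 = 324 - 1256/3 = -284/3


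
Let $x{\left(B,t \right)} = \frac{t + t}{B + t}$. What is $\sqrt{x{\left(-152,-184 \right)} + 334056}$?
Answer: $\frac{\sqrt{147319179}}{21} \approx 577.98$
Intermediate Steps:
$x{\left(B,t \right)} = \frac{2 t}{B + t}$
$\sqrt{x{\left(-152,-184 \right)} + 334056} = \sqrt{2 \left(-184\right) \frac{1}{-152 - 184} + 334056} = \sqrt{2 \left(-184\right) \frac{1}{-336} + 334056} = \sqrt{2 \left(-184\right) \left(- \frac{1}{336}\right) + 334056} = \sqrt{\frac{23}{21} + 334056} = \sqrt{\frac{7015199}{21}} = \frac{\sqrt{147319179}}{21}$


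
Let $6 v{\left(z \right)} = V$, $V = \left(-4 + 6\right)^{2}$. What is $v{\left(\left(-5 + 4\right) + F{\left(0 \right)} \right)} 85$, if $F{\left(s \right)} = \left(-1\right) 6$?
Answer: $\frac{170}{3} \approx 56.667$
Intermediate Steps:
$F{\left(s \right)} = -6$
$V = 4$ ($V = 2^{2} = 4$)
$v{\left(z \right)} = \frac{2}{3}$ ($v{\left(z \right)} = \frac{1}{6} \cdot 4 = \frac{2}{3}$)
$v{\left(\left(-5 + 4\right) + F{\left(0 \right)} \right)} 85 = \frac{2}{3} \cdot 85 = \frac{170}{3}$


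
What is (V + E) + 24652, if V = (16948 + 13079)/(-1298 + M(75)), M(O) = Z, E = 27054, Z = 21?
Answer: 65998535/1277 ≈ 51683.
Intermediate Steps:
M(O) = 21
V = -30027/1277 (V = (16948 + 13079)/(-1298 + 21) = 30027/(-1277) = 30027*(-1/1277) = -30027/1277 ≈ -23.514)
(V + E) + 24652 = (-30027/1277 + 27054) + 24652 = 34517931/1277 + 24652 = 65998535/1277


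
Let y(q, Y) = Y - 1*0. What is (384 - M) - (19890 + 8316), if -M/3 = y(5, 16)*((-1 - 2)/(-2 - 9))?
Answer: -305898/11 ≈ -27809.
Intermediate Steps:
y(q, Y) = Y (y(q, Y) = Y + 0 = Y)
M = -144/11 (M = -48*(-1 - 2)/(-2 - 9) = -48*(-3/(-11)) = -48*(-3*(-1/11)) = -48*3/11 = -3*48/11 = -144/11 ≈ -13.091)
(384 - M) - (19890 + 8316) = (384 - 1*(-144/11)) - (19890 + 8316) = (384 + 144/11) - 1*28206 = 4368/11 - 28206 = -305898/11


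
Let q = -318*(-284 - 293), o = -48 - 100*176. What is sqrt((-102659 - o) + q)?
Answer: 5*sqrt(3939) ≈ 313.81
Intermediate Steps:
o = -17648 (o = -48 - 17600 = -17648)
q = 183486 (q = -318*(-577) = 183486)
sqrt((-102659 - o) + q) = sqrt((-102659 - 1*(-17648)) + 183486) = sqrt((-102659 + 17648) + 183486) = sqrt(-85011 + 183486) = sqrt(98475) = 5*sqrt(3939)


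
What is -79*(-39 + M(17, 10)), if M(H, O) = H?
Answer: 1738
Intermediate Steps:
-79*(-39 + M(17, 10)) = -79*(-39 + 17) = -79*(-22) = 1738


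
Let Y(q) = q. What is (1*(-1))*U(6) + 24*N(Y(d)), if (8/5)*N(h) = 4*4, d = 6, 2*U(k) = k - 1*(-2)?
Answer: 236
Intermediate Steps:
U(k) = 1 + k/2 (U(k) = (k - 1*(-2))/2 = (k + 2)/2 = (2 + k)/2 = 1 + k/2)
N(h) = 10 (N(h) = 5*(4*4)/8 = (5/8)*16 = 10)
(1*(-1))*U(6) + 24*N(Y(d)) = (1*(-1))*(1 + (1/2)*6) + 24*10 = -(1 + 3) + 240 = -1*4 + 240 = -4 + 240 = 236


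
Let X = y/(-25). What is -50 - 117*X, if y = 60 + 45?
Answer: 2207/5 ≈ 441.40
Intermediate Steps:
y = 105
X = -21/5 (X = 105/(-25) = 105*(-1/25) = -21/5 ≈ -4.2000)
-50 - 117*X = -50 - 117*(-21/5) = -50 + 2457/5 = 2207/5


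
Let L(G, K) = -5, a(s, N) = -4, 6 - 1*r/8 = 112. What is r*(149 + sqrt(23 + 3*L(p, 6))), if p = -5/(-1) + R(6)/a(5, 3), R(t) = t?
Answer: -126352 - 1696*sqrt(2) ≈ -1.2875e+5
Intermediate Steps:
r = -848 (r = 48 - 8*112 = 48 - 896 = -848)
p = 7/2 (p = -5/(-1) + 6/(-4) = -5*(-1) + 6*(-1/4) = 5 - 3/2 = 7/2 ≈ 3.5000)
r*(149 + sqrt(23 + 3*L(p, 6))) = -848*(149 + sqrt(23 + 3*(-5))) = -848*(149 + sqrt(23 - 15)) = -848*(149 + sqrt(8)) = -848*(149 + 2*sqrt(2)) = -126352 - 1696*sqrt(2)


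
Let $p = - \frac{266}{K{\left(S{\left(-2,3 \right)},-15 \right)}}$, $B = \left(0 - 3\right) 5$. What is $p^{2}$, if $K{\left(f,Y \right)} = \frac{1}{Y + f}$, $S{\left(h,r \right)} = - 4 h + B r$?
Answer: $191324224$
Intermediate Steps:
$B = -15$ ($B = \left(-3\right) 5 = -15$)
$S{\left(h,r \right)} = - 15 r - 4 h$ ($S{\left(h,r \right)} = - 4 h - 15 r = - 15 r - 4 h$)
$p = 13832$ ($p = - \frac{266}{\frac{1}{-15 - 37}} = - \frac{266}{\frac{1}{-52}} = - \frac{266}{- \frac{1}{52}} = \left(-266\right) \left(-52\right) = 13832$)
$p^{2} = 13832^{2} = 191324224$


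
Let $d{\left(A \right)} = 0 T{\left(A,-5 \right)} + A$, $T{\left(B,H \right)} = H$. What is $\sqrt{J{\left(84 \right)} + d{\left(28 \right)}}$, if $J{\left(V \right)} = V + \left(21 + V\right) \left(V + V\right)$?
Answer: $2 \sqrt{4438} \approx 133.24$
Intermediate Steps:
$J{\left(V \right)} = V + 2 V \left(21 + V\right)$ ($J{\left(V \right)} = V + \left(21 + V\right) 2 V = V + 2 V \left(21 + V\right)$)
$d{\left(A \right)} = A$ ($d{\left(A \right)} = 0 \left(-5\right) + A = 0 + A = A$)
$\sqrt{J{\left(84 \right)} + d{\left(28 \right)}} = \sqrt{84 \left(43 + 2 \cdot 84\right) + 28} = \sqrt{84 \left(43 + 168\right) + 28} = \sqrt{84 \cdot 211 + 28} = \sqrt{17724 + 28} = \sqrt{17752} = 2 \sqrt{4438}$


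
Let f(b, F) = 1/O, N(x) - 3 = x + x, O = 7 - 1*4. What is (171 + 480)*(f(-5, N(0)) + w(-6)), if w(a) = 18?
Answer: 11935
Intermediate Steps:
O = 3 (O = 7 - 4 = 3)
N(x) = 3 + 2*x (N(x) = 3 + (x + x) = 3 + 2*x)
f(b, F) = 1/3
(171 + 480)*(f(-5, N(0)) + w(-6)) = (171 + 480)*(1/3 + 18) = 651*(55/3) = 11935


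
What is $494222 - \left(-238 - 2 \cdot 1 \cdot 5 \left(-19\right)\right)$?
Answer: $494270$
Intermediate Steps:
$494222 - \left(-238 - 2 \cdot 1 \cdot 5 \left(-19\right)\right) = 494222 - \left(-238 - 2 \cdot 5 \left(-19\right)\right) = 494222 - \left(-238 - -190\right) = 494222 - \left(-238 + 190\right) = 494222 - -48 = 494222 + 48 = 494270$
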